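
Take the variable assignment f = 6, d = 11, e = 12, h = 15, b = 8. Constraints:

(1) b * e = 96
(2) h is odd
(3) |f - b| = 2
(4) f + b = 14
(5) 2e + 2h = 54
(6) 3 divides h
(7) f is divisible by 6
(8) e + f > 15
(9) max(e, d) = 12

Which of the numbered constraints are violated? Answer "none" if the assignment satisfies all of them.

(1) b * e = 8 * 12 = 96  holds
(2) h = 15 is odd  holds
(3) |6 - 8| = 2  holds
(4) f + b = 6 + 8 = 14  holds
(5) 2e + 2h = 2(12) + 2(15) = 54  holds
(6) 15 / 3 = 5, so 3 divides 15  holds
(7) 6 / 6 = 1, so 6 divides 6  holds
(8) e + f = 12 + 6 = 18; 18 > 15  holds
(9) max(12, 11) = 12  holds

None — every constraint holds.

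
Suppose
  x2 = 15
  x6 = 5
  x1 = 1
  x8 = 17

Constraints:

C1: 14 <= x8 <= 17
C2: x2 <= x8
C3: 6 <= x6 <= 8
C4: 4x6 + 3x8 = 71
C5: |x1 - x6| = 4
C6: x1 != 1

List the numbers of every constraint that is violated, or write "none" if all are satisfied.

C1: x8 = 17 lies in [14, 17] — holds.
C2: x2 = 15, x8 = 17; 15 ≤ 17 — holds.
C3: x6 = 5 is outside [6, 8] — does not hold.
C4: 4x6 + 3x8 = 4(5) + 3(17) = 71 — holds.
C5: |1 - 5| = 4 — holds.
C6: x1 = 1, but 1 is required to differ — does not hold.

No — constraints 3 and 6 are not satisfied.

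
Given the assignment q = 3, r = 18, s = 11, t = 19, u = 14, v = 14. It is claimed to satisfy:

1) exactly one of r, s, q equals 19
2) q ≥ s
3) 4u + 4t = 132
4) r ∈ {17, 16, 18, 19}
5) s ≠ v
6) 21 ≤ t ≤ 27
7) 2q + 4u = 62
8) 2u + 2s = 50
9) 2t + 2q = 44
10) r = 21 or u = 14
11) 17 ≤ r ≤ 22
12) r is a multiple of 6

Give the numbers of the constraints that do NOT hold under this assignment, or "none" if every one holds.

1) r=18, s=11, q=3; 0 of them equal 19, not exactly one  ✘
2) q = 3, s = 11; 3 < 11 (want ≥)  ✘
3) 4u + 4t = 4(14) + 4(19) = 132  ✔
4) r = 18 is in {17, 16, 18, 19}  ✔
5) s = 11, v = 14; distinct  ✔
6) t = 19 is outside [21, 27]  ✘
7) 2q + 4u = 2(3) + 4(14) = 62  ✔
8) 2u + 2s = 2(14) + 2(11) = 50  ✔
9) 2t + 2q = 2(19) + 2(3) = 44  ✔
10) r = 18 ≠ 21, but u = 14 = 14 (second disjunct)  ✔
11) r = 18 lies in [17, 22]  ✔
12) 18 / 6 = 3, so 6 divides 18  ✔

Constraints 1, 2, and 6 are violated.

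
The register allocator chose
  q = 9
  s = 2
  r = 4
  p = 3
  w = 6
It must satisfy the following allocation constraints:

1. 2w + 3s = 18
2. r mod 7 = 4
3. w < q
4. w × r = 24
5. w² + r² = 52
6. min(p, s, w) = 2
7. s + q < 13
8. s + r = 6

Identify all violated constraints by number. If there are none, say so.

The assignment satisfies every constraint.

1. 2w + 3s = 2(6) + 3(2) = 18 — OK.
2. 4 mod 7 = 4 — OK.
3. w = 6, q = 9; 6 < 9 — OK.
4. w × r = 6 × 4 = 24 — OK.
5. w² + r² = 6² + 4² = 36 + 16 = 52 — OK.
6. min(3, 2, 6) = 2 — OK.
7. s + q = 2 + 9 = 11; 11 < 13 — OK.
8. s + r = 2 + 4 = 6 — OK.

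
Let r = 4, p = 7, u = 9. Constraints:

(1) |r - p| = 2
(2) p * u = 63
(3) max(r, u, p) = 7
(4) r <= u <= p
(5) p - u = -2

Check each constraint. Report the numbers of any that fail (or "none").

Constraints 1, 3, and 4 are violated.

(1) |4 - 7| = 3, not 2 — violated.
(2) p * u = 7 * 9 = 63 — satisfied.
(3) max(4, 9, 7) = 9, not 7 — violated.
(4) values 4, 9, 7; u = 9 is not <= p = 7 — violated.
(5) p - u = 7 - 9 = -2 — satisfied.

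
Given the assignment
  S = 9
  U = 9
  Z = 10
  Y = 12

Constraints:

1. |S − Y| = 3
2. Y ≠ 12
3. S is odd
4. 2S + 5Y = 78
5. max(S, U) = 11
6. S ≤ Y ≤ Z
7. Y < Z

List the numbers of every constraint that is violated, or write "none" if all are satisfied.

1. |9 − 12| = 3  OK
2. Y = 12, but 12 is required to differ  FAIL
3. S = 9 is odd  OK
4. 2S + 5Y = 2(9) + 5(12) = 78  OK
5. max(9, 9) = 9, not 11  FAIL
6. values 9, 12, 10; Y = 12 is not ≤ Z = 10  FAIL
7. Y = 12, Z = 10; 12 ≥ 10 (want <)  FAIL

Violated: 2, 5, 6, and 7.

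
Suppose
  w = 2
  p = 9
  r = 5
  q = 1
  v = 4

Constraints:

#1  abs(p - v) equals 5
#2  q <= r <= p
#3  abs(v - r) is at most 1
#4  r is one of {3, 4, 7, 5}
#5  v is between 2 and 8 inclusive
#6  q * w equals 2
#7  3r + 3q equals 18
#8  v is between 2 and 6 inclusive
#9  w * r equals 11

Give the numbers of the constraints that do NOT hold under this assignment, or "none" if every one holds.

#1 abs(9 - 4) = 5  OK
#2 values 1 <= 5 <= 9  OK
#3 abs(4 - 5) = 1; 1 ≤ 1  OK
#4 r = 5 is in {3, 4, 7, 5}  OK
#5 v = 4 lies in [2, 8]  OK
#6 q * w = 1 * 2 = 2  OK
#7 3r + 3q = 3(5) + 3(1) = 18  OK
#8 v = 4 lies in [2, 6]  OK
#9 w * r = 2 * 5 = 10, not 11  FAIL

Violated: 9.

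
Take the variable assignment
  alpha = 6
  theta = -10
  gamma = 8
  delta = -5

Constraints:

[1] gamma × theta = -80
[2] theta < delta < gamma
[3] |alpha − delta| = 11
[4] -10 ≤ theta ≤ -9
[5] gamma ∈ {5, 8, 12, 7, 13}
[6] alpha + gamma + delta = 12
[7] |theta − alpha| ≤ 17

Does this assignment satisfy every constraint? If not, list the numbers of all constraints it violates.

Constraint 6 is violated.

[1] gamma × theta = 8 × (-10) = -80  OK
[2] values -10 < -5 < 8  OK
[3] |6 − (-5)| = 11  OK
[4] theta = -10 lies in [-10, -9]  OK
[5] gamma = 8 is in {5, 8, 12, 7, 13}  OK
[6] alpha + gamma + delta = 6 + 8 + (-5) = 9, not 12  FAIL
[7] |-10 − 6| = 16; 16 ≤ 17  OK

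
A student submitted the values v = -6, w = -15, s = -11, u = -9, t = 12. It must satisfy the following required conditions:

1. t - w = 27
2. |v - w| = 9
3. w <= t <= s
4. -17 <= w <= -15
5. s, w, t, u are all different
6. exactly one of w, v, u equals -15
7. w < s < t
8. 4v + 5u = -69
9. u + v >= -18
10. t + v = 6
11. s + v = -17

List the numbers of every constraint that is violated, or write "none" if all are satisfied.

1. t - w = 12 - (-15) = 27  yes
2. |-6 - (-15)| = 9  yes
3. values -15, 12, -11; t = 12 is not <= s = -11  no
4. w = -15 lies in [-17, -15]  yes
5. values -11, -15, 12, -9 are pairwise distinct  yes
6. w=-15, v=-6, u=-9; 1 of them equals -15  yes
7. values -15 < -11 < 12  yes
8. 4v + 5u = 4(-6) + 5(-9) = -69  yes
9. u + v = -9 + (-6) = -15; -15 ≥ -18  yes
10. t + v = 12 + (-6) = 6  yes
11. s + v = -11 + (-6) = -17  yes

No — constraint 3 is not satisfied.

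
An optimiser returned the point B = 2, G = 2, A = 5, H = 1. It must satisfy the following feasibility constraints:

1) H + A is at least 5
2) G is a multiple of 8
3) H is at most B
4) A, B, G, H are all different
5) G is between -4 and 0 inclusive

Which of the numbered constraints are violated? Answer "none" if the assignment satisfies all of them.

1) H + A = 1 + 5 = 6; 6 ≥ 5 — holds.
2) 2 = 8*0 + 2, so 8 does not divide 2 — does not hold.
3) H = 1, B = 2; 1 ≤ 2 — holds.
4) B = G = 2, not all different — does not hold.
5) G = 2 is outside [-4, 0] — does not hold.

The assignment fails constraints 2, 4, 5.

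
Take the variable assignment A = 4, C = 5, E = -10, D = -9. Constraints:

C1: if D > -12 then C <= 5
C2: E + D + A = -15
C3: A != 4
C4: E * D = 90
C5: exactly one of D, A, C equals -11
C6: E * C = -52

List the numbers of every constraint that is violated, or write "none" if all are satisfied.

Constraints 3, 5, and 6 are violated.

C1: D = -9 > -12, so we need C ≤ 5; C = 5 ≤ 5 — holds.
C2: E + D + A = -10 + (-9) + 4 = -15 — holds.
C3: A = 4, but 4 is required to differ — does not hold.
C4: E * D = -10 * (-9) = 90 — holds.
C5: D=-9, A=4, C=5; 0 of them equal -11, not exactly one — does not hold.
C6: E * C = -10 * 5 = -50, not -52 — does not hold.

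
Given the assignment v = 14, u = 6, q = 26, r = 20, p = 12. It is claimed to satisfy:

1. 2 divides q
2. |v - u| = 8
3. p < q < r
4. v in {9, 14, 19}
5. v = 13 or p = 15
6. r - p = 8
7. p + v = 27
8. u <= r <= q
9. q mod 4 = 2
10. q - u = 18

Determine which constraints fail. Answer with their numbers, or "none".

1. 26 / 2 = 13, so 2 divides 26 — holds.
2. |14 - 6| = 8 — holds.
3. values 12, 26, 20; q = 26 is not < r = 20 — fails.
4. v = 14 is in {9, 14, 19} — holds.
5. v = 14 ≠ 13 and p = 12 ≠ 15; both disjuncts false — fails.
6. r - p = 20 - 12 = 8 — holds.
7. p + v = 12 + 14 = 26, not 27 — fails.
8. values 6 <= 20 <= 26 — holds.
9. 26 mod 4 = 2 — holds.
10. q - u = 26 - 6 = 20, not 18 — fails.

Constraints 3, 5, 7, and 10 do not hold.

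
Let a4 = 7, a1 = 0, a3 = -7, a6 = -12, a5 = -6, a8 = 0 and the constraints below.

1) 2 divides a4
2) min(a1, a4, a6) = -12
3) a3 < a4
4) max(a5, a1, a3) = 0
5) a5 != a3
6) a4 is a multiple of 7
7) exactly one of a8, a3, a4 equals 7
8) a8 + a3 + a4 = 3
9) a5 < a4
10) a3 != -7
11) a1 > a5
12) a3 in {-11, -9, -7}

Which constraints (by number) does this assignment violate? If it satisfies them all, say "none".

1) 7 = 2*3 + 1, so 2 does not divide 7  no
2) min(0, 7, -12) = -12  yes
3) a3 = -7, a4 = 7; -7 < 7  yes
4) max(-6, 0, -7) = 0  yes
5) a5 = -6, a3 = -7; distinct  yes
6) 7 / 7 = 1, so 7 divides 7  yes
7) a8=0, a3=-7, a4=7; 1 of them equals 7  yes
8) a8 + a3 + a4 = 0 + (-7) + 7 = 0, not 3  no
9) a5 = -6, a4 = 7; -6 < 7  yes
10) a3 = -7, but -7 is required to differ  no
11) a1 = 0, a5 = -6; 0 > -6  yes
12) a3 = -7 is in {-11, -9, -7}  yes

Violated: 1, 8, 10.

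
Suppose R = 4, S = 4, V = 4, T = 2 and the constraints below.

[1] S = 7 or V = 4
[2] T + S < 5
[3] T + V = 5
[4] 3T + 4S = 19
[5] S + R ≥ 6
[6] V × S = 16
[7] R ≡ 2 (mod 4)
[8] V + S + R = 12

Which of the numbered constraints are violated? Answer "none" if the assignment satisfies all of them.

Constraints 2, 3, 4, 7 do not hold.

[1] S = 4 ≠ 7, but V = 4 = 4 (second disjunct) — holds.
[2] T + S = 2 + 4 = 6; 6 ≥ 5, bound 5 not met — fails.
[3] T + V = 2 + 4 = 6, not 5 — fails.
[4] 3T + 4S = 3(2) + 4(4) = 22, not 19 — fails.
[5] S + R = 4 + 4 = 8; 8 ≥ 6 — holds.
[6] V × S = 4 × 4 = 16 — holds.
[7] 4 mod 4 = 0, not 2 — fails.
[8] V + S + R = 4 + 4 + 4 = 12 — holds.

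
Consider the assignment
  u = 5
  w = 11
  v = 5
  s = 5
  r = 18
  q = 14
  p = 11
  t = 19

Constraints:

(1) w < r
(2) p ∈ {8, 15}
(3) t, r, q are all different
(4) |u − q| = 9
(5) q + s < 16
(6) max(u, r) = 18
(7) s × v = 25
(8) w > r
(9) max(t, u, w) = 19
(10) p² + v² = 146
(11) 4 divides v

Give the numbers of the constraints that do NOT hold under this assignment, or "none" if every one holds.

Constraints 2, 5, 8, 11 are violated.

(1) w = 11, r = 18; 11 < 18  ✔
(2) p = 11 is not in {8, 15}  ✘
(3) values 19, 18, 14 are pairwise distinct  ✔
(4) |5 − 14| = 9  ✔
(5) q + s = 14 + 5 = 19; 19 ≥ 16, bound 16 not met  ✘
(6) max(5, 18) = 18  ✔
(7) s × v = 5 × 5 = 25  ✔
(8) w = 11, r = 18; 11 ≤ 18 (want >)  ✘
(9) max(19, 5, 11) = 19  ✔
(10) p² + v² = 11² + 5² = 121 + 25 = 146  ✔
(11) 5 = 4×1 + 1, so 4 does not divide 5  ✘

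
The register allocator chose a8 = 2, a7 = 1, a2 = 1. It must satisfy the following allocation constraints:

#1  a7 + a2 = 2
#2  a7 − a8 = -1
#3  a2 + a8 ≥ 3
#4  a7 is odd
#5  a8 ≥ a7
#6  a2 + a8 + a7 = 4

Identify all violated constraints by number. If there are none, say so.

None — every constraint holds.

#1 a7 + a2 = 1 + 1 = 2  ✔
#2 a7 − a8 = 1 − 2 = -1  ✔
#3 a2 + a8 = 1 + 2 = 3; 3 ≥ 3  ✔
#4 a7 = 1 is odd  ✔
#5 a8 = 2, a7 = 1; 2 ≥ 1  ✔
#6 a2 + a8 + a7 = 1 + 2 + 1 = 4  ✔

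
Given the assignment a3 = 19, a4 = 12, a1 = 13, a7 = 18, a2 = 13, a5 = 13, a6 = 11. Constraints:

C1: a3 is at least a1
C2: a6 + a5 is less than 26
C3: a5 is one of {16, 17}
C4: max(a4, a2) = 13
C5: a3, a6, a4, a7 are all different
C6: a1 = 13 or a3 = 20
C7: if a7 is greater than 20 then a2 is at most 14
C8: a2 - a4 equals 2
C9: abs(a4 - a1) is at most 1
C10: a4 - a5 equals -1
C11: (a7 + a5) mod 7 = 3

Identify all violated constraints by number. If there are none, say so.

Constraints 3 and 8 do not hold.

C1: a3 = 19, a1 = 13; 19 ≥ 13  holds
C2: a6 + a5 = 11 + 13 = 24; 24 < 26  holds
C3: a5 = 13 is not in {16, 17}  fails
C4: max(12, 13) = 13  holds
C5: values 19, 11, 12, 18 are pairwise distinct  holds
C6: a1 = 13 = 13 (first disjunct)  holds
C7: a7 = 18, not > 20; antecedent false, conditional vacuously true  holds
C8: a2 - a4 = 13 - 12 = 1, not 2  fails
C9: abs(12 - 13) = 1; 1 ≤ 1  holds
C10: a4 - a5 = 12 - 13 = -1  holds
C11: a7 + a5 = 31; 31 mod 7 = 3  holds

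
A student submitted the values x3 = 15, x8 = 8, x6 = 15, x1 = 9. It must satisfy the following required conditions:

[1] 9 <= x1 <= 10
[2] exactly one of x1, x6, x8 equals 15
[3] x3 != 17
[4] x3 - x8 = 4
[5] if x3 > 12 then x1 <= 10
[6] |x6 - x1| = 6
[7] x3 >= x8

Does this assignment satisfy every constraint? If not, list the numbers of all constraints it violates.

Violated: 4.

[1] x1 = 9 lies in [9, 10] — holds.
[2] x1=9, x6=15, x8=8; 1 of them equals 15 — holds.
[3] x3 = 15, and 15 ≠ 17 — holds.
[4] x3 - x8 = 15 - 8 = 7, not 4 — fails.
[5] x3 = 15 > 12, so we need x1 ≤ 10; x1 = 9 ≤ 10 — holds.
[6] |15 - 9| = 6 — holds.
[7] x3 = 15, x8 = 8; 15 ≥ 8 — holds.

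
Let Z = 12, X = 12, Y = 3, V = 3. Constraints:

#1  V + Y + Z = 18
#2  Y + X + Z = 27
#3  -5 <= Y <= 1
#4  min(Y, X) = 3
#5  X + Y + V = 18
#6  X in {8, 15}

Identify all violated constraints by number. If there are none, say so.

#1 V + Y + Z = 3 + 3 + 12 = 18  ✓
#2 Y + X + Z = 3 + 12 + 12 = 27  ✓
#3 Y = 3 is outside [-5, 1]  ✗
#4 min(3, 12) = 3  ✓
#5 X + Y + V = 12 + 3 + 3 = 18  ✓
#6 X = 12 is not in {8, 15}  ✗

Violated: 3 and 6.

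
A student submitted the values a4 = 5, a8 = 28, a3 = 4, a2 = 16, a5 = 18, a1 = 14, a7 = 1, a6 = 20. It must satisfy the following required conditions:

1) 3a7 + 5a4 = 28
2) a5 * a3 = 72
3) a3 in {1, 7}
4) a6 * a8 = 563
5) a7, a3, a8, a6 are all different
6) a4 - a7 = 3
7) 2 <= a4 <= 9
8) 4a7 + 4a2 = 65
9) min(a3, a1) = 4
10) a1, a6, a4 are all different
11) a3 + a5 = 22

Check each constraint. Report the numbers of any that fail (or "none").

1) 3a7 + 5a4 = 3(1) + 5(5) = 28  true
2) a5 * a3 = 18 * 4 = 72  true
3) a3 = 4 is not in {1, 7}  false
4) a6 * a8 = 20 * 28 = 560, not 563  false
5) values 1, 4, 28, 20 are pairwise distinct  true
6) a4 - a7 = 5 - 1 = 4, not 3  false
7) a4 = 5 lies in [2, 9]  true
8) 4a7 + 4a2 = 4(1) + 4(16) = 68, not 65  false
9) min(4, 14) = 4  true
10) values 14, 20, 5 are pairwise distinct  true
11) a3 + a5 = 4 + 18 = 22  true

The assignment fails constraints 3, 4, 6, 8.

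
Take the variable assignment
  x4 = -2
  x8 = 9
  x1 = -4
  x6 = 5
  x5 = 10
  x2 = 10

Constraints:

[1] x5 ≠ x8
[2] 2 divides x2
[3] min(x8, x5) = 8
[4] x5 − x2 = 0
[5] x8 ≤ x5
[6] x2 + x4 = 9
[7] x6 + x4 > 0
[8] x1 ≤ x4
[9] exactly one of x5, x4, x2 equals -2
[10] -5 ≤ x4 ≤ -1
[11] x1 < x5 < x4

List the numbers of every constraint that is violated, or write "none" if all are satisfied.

[1] x5 = 10, x8 = 9; distinct — holds.
[2] 10 / 2 = 5, so 2 divides 10 — holds.
[3] min(9, 10) = 9, not 8 — fails.
[4] x5 − x2 = 10 − 10 = 0 — holds.
[5] x8 = 9, x5 = 10; 9 ≤ 10 — holds.
[6] x2 + x4 = 10 + (-2) = 8, not 9 — fails.
[7] x6 + x4 = 5 + (-2) = 3; 3 > 0 — holds.
[8] x1 = -4, x4 = -2; -4 ≤ -2 — holds.
[9] x5=10, x4=-2, x2=10; 1 of them equals -2 — holds.
[10] x4 = -2 lies in [-5, -1] — holds.
[11] values -4, 10, -2; x5 = 10 is not < x4 = -2 — fails.

Constraints 3, 6, and 11 are violated.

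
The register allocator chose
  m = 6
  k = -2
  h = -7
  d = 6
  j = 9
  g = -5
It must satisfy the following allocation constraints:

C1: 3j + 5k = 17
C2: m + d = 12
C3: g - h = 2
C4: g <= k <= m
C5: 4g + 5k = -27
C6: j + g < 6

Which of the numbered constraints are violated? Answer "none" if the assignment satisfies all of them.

No — constraint 5 is not satisfied.

C1: 3j + 5k = 3(9) + 5(-2) = 17 — satisfied.
C2: m + d = 6 + 6 = 12 — satisfied.
C3: g - h = -5 - (-7) = 2 — satisfied.
C4: values -5 <= -2 <= 6 — satisfied.
C5: 4g + 5k = 4(-5) + 5(-2) = -30, not -27 — violated.
C6: j + g = 9 + (-5) = 4; 4 < 6 — satisfied.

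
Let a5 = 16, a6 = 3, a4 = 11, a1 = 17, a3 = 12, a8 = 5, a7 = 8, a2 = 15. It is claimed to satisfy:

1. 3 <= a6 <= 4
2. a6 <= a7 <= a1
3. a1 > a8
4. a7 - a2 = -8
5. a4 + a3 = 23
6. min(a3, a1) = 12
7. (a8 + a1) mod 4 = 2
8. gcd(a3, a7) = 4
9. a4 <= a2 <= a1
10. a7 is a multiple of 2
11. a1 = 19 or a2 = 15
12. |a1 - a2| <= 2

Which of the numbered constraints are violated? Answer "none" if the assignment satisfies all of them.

The assignment fails constraint 4.

1. a6 = 3 lies in [3, 4] — holds.
2. values 3 <= 8 <= 17 — holds.
3. a1 = 17, a8 = 5; 17 > 5 — holds.
4. a7 - a2 = 8 - 15 = -7, not -8 — fails.
5. a4 + a3 = 11 + 12 = 23 — holds.
6. min(12, 17) = 12 — holds.
7. a8 + a1 = 22; 22 mod 4 = 2 — holds.
8. gcd(12, 8) = 4 — holds.
9. values 11 <= 15 <= 17 — holds.
10. 8 / 2 = 4, so 2 divides 8 — holds.
11. a1 = 17 ≠ 19, but a2 = 15 = 15 (second disjunct) — holds.
12. |17 - 15| = 2; 2 ≤ 2 — holds.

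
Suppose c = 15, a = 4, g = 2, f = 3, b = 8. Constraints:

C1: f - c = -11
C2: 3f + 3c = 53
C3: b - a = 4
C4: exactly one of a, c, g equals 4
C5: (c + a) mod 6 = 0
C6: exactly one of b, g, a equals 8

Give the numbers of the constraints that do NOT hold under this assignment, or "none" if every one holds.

C1: f - c = 3 - 15 = -12, not -11 — does not hold.
C2: 3f + 3c = 3(3) + 3(15) = 54, not 53 — does not hold.
C3: b - a = 8 - 4 = 4 — holds.
C4: a=4, c=15, g=2; 1 of them equals 4 — holds.
C5: c + a = 19; 19 mod 6 = 1, not 0 — does not hold.
C6: b=8, g=2, a=4; 1 of them equals 8 — holds.

Violated: 1, 2, and 5.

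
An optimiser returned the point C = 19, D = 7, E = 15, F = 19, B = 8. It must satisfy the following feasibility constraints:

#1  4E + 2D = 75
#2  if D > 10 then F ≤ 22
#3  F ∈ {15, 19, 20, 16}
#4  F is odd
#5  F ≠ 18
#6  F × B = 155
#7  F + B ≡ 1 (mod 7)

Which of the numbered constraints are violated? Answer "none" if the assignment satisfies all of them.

No — constraints 1, 6, and 7 are not satisfied.

#1 4E + 2D = 4(15) + 2(7) = 74, not 75 — violated.
#2 D = 7, not > 10; antecedent false, conditional vacuously true — satisfied.
#3 F = 19 is in {15, 19, 20, 16} — satisfied.
#4 F = 19 is odd — satisfied.
#5 F = 19, and 19 ≠ 18 — satisfied.
#6 F × B = 19 × 8 = 152, not 155 — violated.
#7 F + B = 27; 27 mod 7 = 6, not 1 — violated.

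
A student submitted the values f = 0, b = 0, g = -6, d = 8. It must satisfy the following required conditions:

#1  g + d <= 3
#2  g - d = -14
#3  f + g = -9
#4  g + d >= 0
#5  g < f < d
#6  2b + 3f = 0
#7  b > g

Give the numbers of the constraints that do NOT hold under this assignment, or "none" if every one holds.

#1 g + d = -6 + 8 = 2; 2 ≤ 3 — OK.
#2 g - d = -6 - 8 = -14 — OK.
#3 f + g = 0 + (-6) = -6, not -9 — violated.
#4 g + d = -6 + 8 = 2; 2 ≥ 0 — OK.
#5 values -6 < 0 < 8 — OK.
#6 2b + 3f = 2(0) + 3(0) = 0 — OK.
#7 b = 0, g = -6; 0 > -6 — OK.

Violated: 3.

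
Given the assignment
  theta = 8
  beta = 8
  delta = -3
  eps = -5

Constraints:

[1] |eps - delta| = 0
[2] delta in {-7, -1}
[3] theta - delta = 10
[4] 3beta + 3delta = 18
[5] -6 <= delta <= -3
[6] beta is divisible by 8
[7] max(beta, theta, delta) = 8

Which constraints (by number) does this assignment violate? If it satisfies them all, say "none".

Constraints 1, 2, 3, 4 are violated.

[1] |-5 - (-3)| = 2, not 0 — fails.
[2] delta = -3 is not in {-7, -1} — fails.
[3] theta - delta = 8 - (-3) = 11, not 10 — fails.
[4] 3beta + 3delta = 3(8) + 3(-3) = 15, not 18 — fails.
[5] delta = -3 lies in [-6, -3] — holds.
[6] 8 / 8 = 1, so 8 divides 8 — holds.
[7] max(8, 8, -3) = 8 — holds.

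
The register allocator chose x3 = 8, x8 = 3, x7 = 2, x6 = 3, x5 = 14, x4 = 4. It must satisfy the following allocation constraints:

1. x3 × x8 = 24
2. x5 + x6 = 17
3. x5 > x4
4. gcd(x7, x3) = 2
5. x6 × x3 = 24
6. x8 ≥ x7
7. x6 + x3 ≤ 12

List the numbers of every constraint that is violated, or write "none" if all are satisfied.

1. x3 × x8 = 8 × 3 = 24 — OK.
2. x5 + x6 = 14 + 3 = 17 — OK.
3. x5 = 14, x4 = 4; 14 > 4 — OK.
4. gcd(2, 8) = 2 — OK.
5. x6 × x3 = 3 × 8 = 24 — OK.
6. x8 = 3, x7 = 2; 3 ≥ 2 — OK.
7. x6 + x3 = 3 + 8 = 11; 11 ≤ 12 — OK.

The assignment satisfies every constraint.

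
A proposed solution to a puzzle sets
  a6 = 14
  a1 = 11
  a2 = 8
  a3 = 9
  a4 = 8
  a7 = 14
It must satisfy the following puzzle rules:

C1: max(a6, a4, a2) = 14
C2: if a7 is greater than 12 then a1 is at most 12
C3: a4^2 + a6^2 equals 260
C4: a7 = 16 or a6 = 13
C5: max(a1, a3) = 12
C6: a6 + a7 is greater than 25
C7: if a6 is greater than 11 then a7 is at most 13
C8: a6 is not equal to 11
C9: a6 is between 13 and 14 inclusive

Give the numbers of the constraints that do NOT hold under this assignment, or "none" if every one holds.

Constraints 4, 5, and 7 do not hold.

C1: max(14, 8, 8) = 14  OK
C2: a7 = 14 > 12, so we need a1 ≤ 12; a1 = 11 ≤ 12  OK
C3: a4^2 + a6^2 = 8^2 + 14^2 = 64 + 196 = 260  OK
C4: a7 = 14 ≠ 16 and a6 = 14 ≠ 13; both disjuncts false  FAIL
C5: max(11, 9) = 11, not 12  FAIL
C6: a6 + a7 = 14 + 14 = 28; 28 > 25  OK
C7: a6 = 14 > 11, so we need a7 ≤ 13; but a7 = 14 > 13  FAIL
C8: a6 = 14, and 14 ≠ 11  OK
C9: a6 = 14 lies in [13, 14]  OK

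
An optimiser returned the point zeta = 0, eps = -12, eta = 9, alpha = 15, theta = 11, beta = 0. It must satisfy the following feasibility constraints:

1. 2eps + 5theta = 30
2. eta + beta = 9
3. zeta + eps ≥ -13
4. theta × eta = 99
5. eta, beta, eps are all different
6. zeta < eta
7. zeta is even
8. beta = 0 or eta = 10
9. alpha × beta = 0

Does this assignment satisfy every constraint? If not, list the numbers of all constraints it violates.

1. 2eps + 5theta = 2(-12) + 5(11) = 31, not 30  FAIL
2. eta + beta = 9 + 0 = 9  OK
3. zeta + eps = 0 + (-12) = -12; -12 ≥ -13  OK
4. theta × eta = 11 × 9 = 99  OK
5. values 9, 0, -12 are pairwise distinct  OK
6. zeta = 0, eta = 9; 0 < 9  OK
7. zeta = 0 is even  OK
8. beta = 0 = 0 (first disjunct)  OK
9. alpha × beta = 15 × 0 = 0  OK

Violated: 1.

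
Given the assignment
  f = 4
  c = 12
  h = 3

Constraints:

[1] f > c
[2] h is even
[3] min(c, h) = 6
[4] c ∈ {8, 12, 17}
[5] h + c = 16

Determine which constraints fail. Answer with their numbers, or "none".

Constraints 1, 2, 3, 5 are violated.

[1] f = 4, c = 12; 4 ≤ 12 (want >)  ✗
[2] h = 3 is odd  ✗
[3] min(12, 3) = 3, not 6  ✗
[4] c = 12 is in {8, 12, 17}  ✓
[5] h + c = 3 + 12 = 15, not 16  ✗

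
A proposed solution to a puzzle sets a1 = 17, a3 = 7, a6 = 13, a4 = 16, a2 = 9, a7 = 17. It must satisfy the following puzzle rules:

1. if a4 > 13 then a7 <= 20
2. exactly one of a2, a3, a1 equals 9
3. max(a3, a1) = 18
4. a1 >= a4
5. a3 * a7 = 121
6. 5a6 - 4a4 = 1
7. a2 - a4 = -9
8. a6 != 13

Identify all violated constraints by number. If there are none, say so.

The assignment fails constraints 3, 5, 7, and 8.

1. a4 = 16 > 13, so we need a7 ≤ 20; a7 = 17 ≤ 20 — satisfied.
2. a2=9, a3=7, a1=17; 1 of them equals 9 — satisfied.
3. max(7, 17) = 17, not 18 — violated.
4. a1 = 17, a4 = 16; 17 ≥ 16 — satisfied.
5. a3 * a7 = 7 * 17 = 119, not 121 — violated.
6. 5a6 - 4a4 = 5(13) - 4(16) = 1 — satisfied.
7. a2 - a4 = 9 - 16 = -7, not -9 — violated.
8. a6 = 13, but 13 is required to differ — violated.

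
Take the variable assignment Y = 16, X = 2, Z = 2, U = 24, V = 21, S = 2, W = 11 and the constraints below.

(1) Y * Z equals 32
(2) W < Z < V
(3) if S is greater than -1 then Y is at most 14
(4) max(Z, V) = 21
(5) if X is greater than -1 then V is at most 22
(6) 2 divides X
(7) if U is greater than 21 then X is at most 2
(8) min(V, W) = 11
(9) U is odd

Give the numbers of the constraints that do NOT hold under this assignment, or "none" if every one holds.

Constraints 2, 3, and 9 are violated.

(1) Y * Z = 16 * 2 = 32 — holds.
(2) values 11, 2, 21; W = 11 is not < Z = 2 — fails.
(3) S = 2 > -1, so we need Y ≤ 14; but Y = 16 > 14 — fails.
(4) max(2, 21) = 21 — holds.
(5) X = 2 > -1, so we need V ≤ 22; V = 21 ≤ 22 — holds.
(6) 2 / 2 = 1, so 2 divides 2 — holds.
(7) U = 24 > 21, so we need X ≤ 2; X = 2 ≤ 2 — holds.
(8) min(21, 11) = 11 — holds.
(9) U = 24 is even — fails.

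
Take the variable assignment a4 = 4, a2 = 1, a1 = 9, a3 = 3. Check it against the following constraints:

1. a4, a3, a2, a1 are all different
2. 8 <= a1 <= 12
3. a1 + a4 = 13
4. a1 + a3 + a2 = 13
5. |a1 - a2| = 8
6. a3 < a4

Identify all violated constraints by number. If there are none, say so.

1. values 4, 3, 1, 9 are pairwise distinct  ✔
2. a1 = 9 lies in [8, 12]  ✔
3. a1 + a4 = 9 + 4 = 13  ✔
4. a1 + a3 + a2 = 9 + 3 + 1 = 13  ✔
5. |9 - 1| = 8  ✔
6. a3 = 3, a4 = 4; 3 < 4  ✔

Yes — all constraints hold.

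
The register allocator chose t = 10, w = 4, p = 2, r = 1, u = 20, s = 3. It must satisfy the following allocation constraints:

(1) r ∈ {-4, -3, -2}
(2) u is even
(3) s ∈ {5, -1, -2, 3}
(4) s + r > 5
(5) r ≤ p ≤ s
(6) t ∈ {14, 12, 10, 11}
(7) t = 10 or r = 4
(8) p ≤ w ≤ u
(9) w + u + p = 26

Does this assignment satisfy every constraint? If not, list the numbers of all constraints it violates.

(1) r = 1 is not in {-4, -3, -2} — does not hold.
(2) u = 20 is even — holds.
(3) s = 3 is in {5, -1, -2, 3} — holds.
(4) s + r = 3 + 1 = 4; 4 ≤ 5, bound 5 not met — does not hold.
(5) values 1 ≤ 2 ≤ 3 — holds.
(6) t = 10 is in {14, 12, 10, 11} — holds.
(7) t = 10 = 10 (first disjunct) — holds.
(8) values 2 ≤ 4 ≤ 20 — holds.
(9) w + u + p = 4 + 20 + 2 = 26 — holds.

The assignment fails constraints 1 and 4.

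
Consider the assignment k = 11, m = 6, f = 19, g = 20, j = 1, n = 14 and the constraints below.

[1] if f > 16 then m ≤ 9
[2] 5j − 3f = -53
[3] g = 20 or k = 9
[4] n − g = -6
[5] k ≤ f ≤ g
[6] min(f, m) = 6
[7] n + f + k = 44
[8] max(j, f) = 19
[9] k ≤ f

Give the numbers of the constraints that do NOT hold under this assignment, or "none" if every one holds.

No — constraint 2 is not satisfied.

[1] f = 19 > 16, so we need m ≤ 9; m = 6 ≤ 9  ✔
[2] 5j − 3f = 5(1) − 3(19) = -52, not -53  ✘
[3] g = 20 = 20 (first disjunct)  ✔
[4] n − g = 14 − 20 = -6  ✔
[5] values 11 ≤ 19 ≤ 20  ✔
[6] min(19, 6) = 6  ✔
[7] n + f + k = 14 + 19 + 11 = 44  ✔
[8] max(1, 19) = 19  ✔
[9] k = 11, f = 19; 11 ≤ 19  ✔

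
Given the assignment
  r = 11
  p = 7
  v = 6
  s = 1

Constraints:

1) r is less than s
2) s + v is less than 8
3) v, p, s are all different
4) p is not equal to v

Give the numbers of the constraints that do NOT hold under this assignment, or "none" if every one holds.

The assignment fails constraint 1.

1) r = 11, s = 1; 11 ≥ 1 (want <) — fails.
2) s + v = 1 + 6 = 7; 7 < 8 — holds.
3) values 6, 7, 1 are pairwise distinct — holds.
4) p = 7, v = 6; distinct — holds.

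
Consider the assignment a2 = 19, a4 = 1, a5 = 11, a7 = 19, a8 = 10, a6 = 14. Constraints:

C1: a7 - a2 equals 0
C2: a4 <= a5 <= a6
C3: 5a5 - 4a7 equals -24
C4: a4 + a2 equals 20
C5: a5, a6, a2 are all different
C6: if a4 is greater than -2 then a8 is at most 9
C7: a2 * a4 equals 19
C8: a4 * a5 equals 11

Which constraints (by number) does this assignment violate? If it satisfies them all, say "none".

C1: a7 - a2 = 19 - 19 = 0 — satisfied.
C2: values 1 <= 11 <= 14 — satisfied.
C3: 5a5 - 4a7 = 5(11) - 4(19) = -21, not -24 — violated.
C4: a4 + a2 = 1 + 19 = 20 — satisfied.
C5: values 11, 14, 19 are pairwise distinct — satisfied.
C6: a4 = 1 > -2, so we need a8 ≤ 9; but a8 = 10 > 9 — violated.
C7: a2 * a4 = 19 * 1 = 19 — satisfied.
C8: a4 * a5 = 1 * 11 = 11 — satisfied.

The assignment fails constraints 3 and 6.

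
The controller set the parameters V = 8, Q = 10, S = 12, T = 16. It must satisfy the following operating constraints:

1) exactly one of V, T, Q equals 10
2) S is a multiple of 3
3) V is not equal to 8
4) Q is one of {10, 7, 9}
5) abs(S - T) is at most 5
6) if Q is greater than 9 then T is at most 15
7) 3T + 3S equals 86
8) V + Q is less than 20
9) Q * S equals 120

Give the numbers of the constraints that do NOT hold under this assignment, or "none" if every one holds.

Constraints 3, 6, and 7 do not hold.

1) V=8, T=16, Q=10; 1 of them equals 10 — OK.
2) 12 / 3 = 4, so 3 divides 12 — OK.
3) V = 8, but 8 is required to differ — violated.
4) Q = 10 is in {10, 7, 9} — OK.
5) abs(12 - 16) = 4; 4 ≤ 5 — OK.
6) Q = 10 > 9, so we need T ≤ 15; but T = 16 > 15 — violated.
7) 3T + 3S = 3(16) + 3(12) = 84, not 86 — violated.
8) V + Q = 8 + 10 = 18; 18 < 20 — OK.
9) Q * S = 10 * 12 = 120 — OK.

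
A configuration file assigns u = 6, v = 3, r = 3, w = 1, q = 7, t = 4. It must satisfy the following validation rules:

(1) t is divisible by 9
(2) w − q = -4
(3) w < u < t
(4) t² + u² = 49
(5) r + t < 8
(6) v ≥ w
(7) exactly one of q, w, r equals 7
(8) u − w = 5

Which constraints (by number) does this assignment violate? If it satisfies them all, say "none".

Constraints 1, 2, 3, 4 do not hold.

(1) 4 = 9×0 + 4, so 9 does not divide 4 — fails.
(2) w − q = 1 − 7 = -6, not -4 — fails.
(3) values 1, 6, 4; u = 6 is not < t = 4 — fails.
(4) t² + u² = 4² + 6² = 16 + 36 = 52, not 49 — fails.
(5) r + t = 3 + 4 = 7; 7 < 8 — holds.
(6) v = 3, w = 1; 3 ≥ 1 — holds.
(7) q=7, w=1, r=3; 1 of them equals 7 — holds.
(8) u − w = 6 − 1 = 5 — holds.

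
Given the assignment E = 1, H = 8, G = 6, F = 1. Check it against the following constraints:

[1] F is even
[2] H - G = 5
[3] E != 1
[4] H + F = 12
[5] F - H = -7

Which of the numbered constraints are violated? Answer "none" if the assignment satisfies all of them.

[1] F = 1 is odd  false
[2] H - G = 8 - 6 = 2, not 5  false
[3] E = 1, but 1 is required to differ  false
[4] H + F = 8 + 1 = 9, not 12  false
[5] F - H = 1 - 8 = -7  true

Constraints 1, 2, 3, and 4 are violated.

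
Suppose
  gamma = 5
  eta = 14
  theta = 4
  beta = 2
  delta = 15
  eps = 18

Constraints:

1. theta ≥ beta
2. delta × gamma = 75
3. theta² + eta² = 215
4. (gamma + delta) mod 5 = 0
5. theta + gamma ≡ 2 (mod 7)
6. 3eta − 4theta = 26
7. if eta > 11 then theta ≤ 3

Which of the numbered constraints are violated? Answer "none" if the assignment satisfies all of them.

No — constraints 3 and 7 are not satisfied.

1. theta = 4, beta = 2; 4 ≥ 2 — holds.
2. delta × gamma = 15 × 5 = 75 — holds.
3. theta² + eta² = 4² + 14² = 16 + 196 = 212, not 215 — does not hold.
4. gamma + delta = 20; 20 mod 5 = 0 — holds.
5. theta + gamma = 9; 9 mod 7 = 2 — holds.
6. 3eta − 4theta = 3(14) − 4(4) = 26 — holds.
7. eta = 14 > 11, so we need theta ≤ 3; but theta = 4 > 3 — does not hold.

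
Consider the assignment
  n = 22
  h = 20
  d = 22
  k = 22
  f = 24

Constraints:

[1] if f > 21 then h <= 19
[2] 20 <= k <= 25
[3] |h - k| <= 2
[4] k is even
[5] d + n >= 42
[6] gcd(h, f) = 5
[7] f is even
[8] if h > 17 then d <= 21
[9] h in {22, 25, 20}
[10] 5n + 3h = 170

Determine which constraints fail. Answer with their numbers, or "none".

[1] f = 24 > 21, so we need h ≤ 19; but h = 20 > 19 — does not hold.
[2] k = 22 lies in [20, 25] — holds.
[3] |20 - 22| = 2; 2 ≤ 2 — holds.
[4] k = 22 is even — holds.
[5] d + n = 22 + 22 = 44; 44 ≥ 42 — holds.
[6] gcd(20, 24) = 4, not 5 — does not hold.
[7] f = 24 is even — holds.
[8] h = 20 > 17, so we need d ≤ 21; but d = 22 > 21 — does not hold.
[9] h = 20 is in {22, 25, 20} — holds.
[10] 5n + 3h = 5(22) + 3(20) = 170 — holds.

Violated: 1, 6, and 8.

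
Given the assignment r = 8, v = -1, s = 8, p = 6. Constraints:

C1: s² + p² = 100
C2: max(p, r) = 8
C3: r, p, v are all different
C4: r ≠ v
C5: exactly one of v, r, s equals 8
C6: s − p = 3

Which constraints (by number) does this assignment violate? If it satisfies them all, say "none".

Constraints 5 and 6 do not hold.

C1: s² + p² = 8² + 6² = 64 + 36 = 100 — OK.
C2: max(6, 8) = 8 — OK.
C3: values 8, 6, -1 are pairwise distinct — OK.
C4: r = 8, v = -1; distinct — OK.
C5: v=-1, r=8, s=8; 2 of them equal 8, not exactly one — violated.
C6: s − p = 8 − 6 = 2, not 3 — violated.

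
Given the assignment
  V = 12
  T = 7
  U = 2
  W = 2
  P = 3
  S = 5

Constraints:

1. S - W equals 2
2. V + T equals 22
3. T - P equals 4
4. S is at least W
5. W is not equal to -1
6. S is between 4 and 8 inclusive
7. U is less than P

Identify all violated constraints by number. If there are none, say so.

No — constraints 1, 2 are not satisfied.

1. S - W = 5 - 2 = 3, not 2 — violated.
2. V + T = 12 + 7 = 19, not 22 — violated.
3. T - P = 7 - 3 = 4 — OK.
4. S = 5, W = 2; 5 ≥ 2 — OK.
5. W = 2, and 2 ≠ -1 — OK.
6. S = 5 lies in [4, 8] — OK.
7. U = 2, P = 3; 2 < 3 — OK.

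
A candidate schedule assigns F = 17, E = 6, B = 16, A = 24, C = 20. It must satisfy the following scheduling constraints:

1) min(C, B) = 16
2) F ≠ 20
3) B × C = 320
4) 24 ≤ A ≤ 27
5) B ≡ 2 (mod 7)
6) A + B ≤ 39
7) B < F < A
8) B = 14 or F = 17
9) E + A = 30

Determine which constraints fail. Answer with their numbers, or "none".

Constraint 6 does not hold.

1) min(20, 16) = 16 — holds.
2) F = 17, and 17 ≠ 20 — holds.
3) B × C = 16 × 20 = 320 — holds.
4) A = 24 lies in [24, 27] — holds.
5) 16 mod 7 = 2 — holds.
6) A + B = 24 + 16 = 40; 40 > 39, bound 39 not met — does not hold.
7) values 16 < 17 < 24 — holds.
8) B = 16 ≠ 14, but F = 17 = 17 (second disjunct) — holds.
9) E + A = 6 + 24 = 30 — holds.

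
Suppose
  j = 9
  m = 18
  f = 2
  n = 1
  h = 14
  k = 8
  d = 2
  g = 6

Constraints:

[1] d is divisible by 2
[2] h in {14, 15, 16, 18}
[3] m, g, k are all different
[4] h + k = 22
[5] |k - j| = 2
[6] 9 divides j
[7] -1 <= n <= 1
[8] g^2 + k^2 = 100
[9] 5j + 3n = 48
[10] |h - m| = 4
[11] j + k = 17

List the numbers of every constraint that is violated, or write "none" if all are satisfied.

[1] 2 / 2 = 1, so 2 divides 2  ✓
[2] h = 14 is in {14, 15, 16, 18}  ✓
[3] values 18, 6, 8 are pairwise distinct  ✓
[4] h + k = 14 + 8 = 22  ✓
[5] |8 - 9| = 1, not 2  ✗
[6] 9 / 9 = 1, so 9 divides 9  ✓
[7] n = 1 lies in [-1, 1]  ✓
[8] g^2 + k^2 = 6^2 + 8^2 = 36 + 64 = 100  ✓
[9] 5j + 3n = 5(9) + 3(1) = 48  ✓
[10] |14 - 18| = 4  ✓
[11] j + k = 9 + 8 = 17  ✓

Constraint 5 does not hold.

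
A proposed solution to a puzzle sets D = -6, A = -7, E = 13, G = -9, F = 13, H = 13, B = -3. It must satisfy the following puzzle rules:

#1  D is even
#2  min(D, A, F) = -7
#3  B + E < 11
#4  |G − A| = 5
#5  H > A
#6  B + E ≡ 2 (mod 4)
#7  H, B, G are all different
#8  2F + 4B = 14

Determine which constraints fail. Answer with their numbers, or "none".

#1 D = -6 is even — holds.
#2 min(-6, -7, 13) = -7 — holds.
#3 B + E = -3 + 13 = 10; 10 < 11 — holds.
#4 |-9 − (-7)| = 2, not 5 — does not hold.
#5 H = 13, A = -7; 13 > -7 — holds.
#6 B + E = 10; 10 mod 4 = 2 — holds.
#7 values 13, -3, -9 are pairwise distinct — holds.
#8 2F + 4B = 2(13) + 4(-3) = 14 — holds.

Violated: 4.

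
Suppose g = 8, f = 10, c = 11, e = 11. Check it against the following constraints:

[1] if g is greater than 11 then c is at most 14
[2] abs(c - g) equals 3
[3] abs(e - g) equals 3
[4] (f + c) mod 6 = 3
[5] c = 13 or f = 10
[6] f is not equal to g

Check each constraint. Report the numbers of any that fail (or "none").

[1] g = 8, not > 11; antecedent false, conditional vacuously true  OK
[2] abs(11 - 8) = 3  OK
[3] abs(11 - 8) = 3  OK
[4] f + c = 21; 21 mod 6 = 3  OK
[5] c = 11 ≠ 13, but f = 10 = 10 (second disjunct)  OK
[6] f = 10, g = 8; distinct  OK

None — every constraint holds.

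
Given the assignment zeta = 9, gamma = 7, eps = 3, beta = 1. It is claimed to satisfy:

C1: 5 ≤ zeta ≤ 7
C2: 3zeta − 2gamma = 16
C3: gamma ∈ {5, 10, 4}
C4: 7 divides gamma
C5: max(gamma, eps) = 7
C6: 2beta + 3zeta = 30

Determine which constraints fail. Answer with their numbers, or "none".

Constraints 1, 2, 3, and 6 are violated.

C1: zeta = 9 is outside [5, 7]  fails
C2: 3zeta − 2gamma = 3(9) − 2(7) = 13, not 16  fails
C3: gamma = 7 is not in {5, 10, 4}  fails
C4: 7 / 7 = 1, so 7 divides 7  holds
C5: max(7, 3) = 7  holds
C6: 2beta + 3zeta = 2(1) + 3(9) = 29, not 30  fails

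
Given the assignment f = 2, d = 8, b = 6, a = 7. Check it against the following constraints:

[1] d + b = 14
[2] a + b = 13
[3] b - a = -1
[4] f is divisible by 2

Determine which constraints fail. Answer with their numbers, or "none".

[1] d + b = 8 + 6 = 14  ✔
[2] a + b = 7 + 6 = 13  ✔
[3] b - a = 6 - 7 = -1  ✔
[4] 2 / 2 = 1, so 2 divides 2  ✔

None — every constraint holds.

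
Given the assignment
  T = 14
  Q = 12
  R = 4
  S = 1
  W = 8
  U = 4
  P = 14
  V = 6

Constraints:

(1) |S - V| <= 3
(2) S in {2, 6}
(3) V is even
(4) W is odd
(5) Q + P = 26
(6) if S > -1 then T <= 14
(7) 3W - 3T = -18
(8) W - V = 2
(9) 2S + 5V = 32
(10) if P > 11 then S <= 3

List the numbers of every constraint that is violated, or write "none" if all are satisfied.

Constraints 1, 2, 4 are violated.

(1) |1 - 6| = 5; 5 > 3, exceeds bound 3 — violated.
(2) S = 1 is not in {2, 6} — violated.
(3) V = 6 is even — satisfied.
(4) W = 8 is even — violated.
(5) Q + P = 12 + 14 = 26 — satisfied.
(6) S = 1 > -1, so we need T ≤ 14; T = 14 ≤ 14 — satisfied.
(7) 3W - 3T = 3(8) - 3(14) = -18 — satisfied.
(8) W - V = 8 - 6 = 2 — satisfied.
(9) 2S + 5V = 2(1) + 5(6) = 32 — satisfied.
(10) P = 14 > 11, so we need S ≤ 3; S = 1 ≤ 3 — satisfied.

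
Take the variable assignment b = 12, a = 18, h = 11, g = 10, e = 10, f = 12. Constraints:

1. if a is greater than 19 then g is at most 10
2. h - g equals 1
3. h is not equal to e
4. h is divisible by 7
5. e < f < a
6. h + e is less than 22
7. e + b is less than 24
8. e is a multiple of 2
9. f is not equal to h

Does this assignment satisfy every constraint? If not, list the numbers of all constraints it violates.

Violated: 4.

1. a = 18, not > 19; antecedent false, conditional vacuously true — satisfied.
2. h - g = 11 - 10 = 1 — satisfied.
3. h = 11, e = 10; distinct — satisfied.
4. 11 = 7*1 + 4, so 7 does not divide 11 — violated.
5. values 10 < 12 < 18 — satisfied.
6. h + e = 11 + 10 = 21; 21 < 22 — satisfied.
7. e + b = 10 + 12 = 22; 22 < 24 — satisfied.
8. 10 / 2 = 5, so 2 divides 10 — satisfied.
9. f = 12, h = 11; distinct — satisfied.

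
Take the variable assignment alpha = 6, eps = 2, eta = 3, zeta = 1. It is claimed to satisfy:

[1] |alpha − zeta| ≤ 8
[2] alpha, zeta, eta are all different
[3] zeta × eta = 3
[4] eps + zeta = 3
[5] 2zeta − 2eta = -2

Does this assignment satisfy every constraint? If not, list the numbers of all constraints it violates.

Constraint 5 does not hold.

[1] |6 − 1| = 5; 5 ≤ 8 — satisfied.
[2] values 6, 1, 3 are pairwise distinct — satisfied.
[3] zeta × eta = 1 × 3 = 3 — satisfied.
[4] eps + zeta = 2 + 1 = 3 — satisfied.
[5] 2zeta − 2eta = 2(1) − 2(3) = -4, not -2 — violated.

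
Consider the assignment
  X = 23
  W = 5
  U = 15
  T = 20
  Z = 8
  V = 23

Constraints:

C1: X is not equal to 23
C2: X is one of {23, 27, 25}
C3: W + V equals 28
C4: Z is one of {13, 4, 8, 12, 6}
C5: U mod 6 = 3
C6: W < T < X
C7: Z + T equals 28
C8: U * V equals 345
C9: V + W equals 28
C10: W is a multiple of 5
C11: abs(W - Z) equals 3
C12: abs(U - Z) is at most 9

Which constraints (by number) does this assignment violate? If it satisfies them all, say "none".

No — constraint 1 is not satisfied.

C1: X = 23, but 23 is required to differ — violated.
C2: X = 23 is in {23, 27, 25} — OK.
C3: W + V = 5 + 23 = 28 — OK.
C4: Z = 8 is in {13, 4, 8, 12, 6} — OK.
C5: 15 mod 6 = 3 — OK.
C6: values 5 < 20 < 23 — OK.
C7: Z + T = 8 + 20 = 28 — OK.
C8: U * V = 15 * 23 = 345 — OK.
C9: V + W = 23 + 5 = 28 — OK.
C10: 5 / 5 = 1, so 5 divides 5 — OK.
C11: abs(5 - 8) = 3 — OK.
C12: abs(15 - 8) = 7; 7 ≤ 9 — OK.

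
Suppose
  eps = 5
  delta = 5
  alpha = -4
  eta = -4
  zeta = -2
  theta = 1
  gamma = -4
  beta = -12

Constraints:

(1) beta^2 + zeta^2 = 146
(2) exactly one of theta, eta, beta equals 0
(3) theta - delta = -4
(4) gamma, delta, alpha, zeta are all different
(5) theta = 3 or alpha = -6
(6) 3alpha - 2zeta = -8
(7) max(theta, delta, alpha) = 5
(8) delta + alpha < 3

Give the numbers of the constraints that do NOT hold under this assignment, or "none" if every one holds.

(1) beta^2 + zeta^2 = (-12)^2 + (-2)^2 = 144 + 4 = 148, not 146 — does not hold.
(2) theta=1, eta=-4, beta=-12; 0 of them equal 0, not exactly one — does not hold.
(3) theta - delta = 1 - 5 = -4 — holds.
(4) gamma = alpha = -4, not all different — does not hold.
(5) theta = 1 ≠ 3 and alpha = -4 ≠ -6; both disjuncts false — does not hold.
(6) 3alpha - 2zeta = 3(-4) - 2(-2) = -8 — holds.
(7) max(1, 5, -4) = 5 — holds.
(8) delta + alpha = 5 + (-4) = 1; 1 < 3 — holds.

Constraints 1, 2, 4, and 5 are violated.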